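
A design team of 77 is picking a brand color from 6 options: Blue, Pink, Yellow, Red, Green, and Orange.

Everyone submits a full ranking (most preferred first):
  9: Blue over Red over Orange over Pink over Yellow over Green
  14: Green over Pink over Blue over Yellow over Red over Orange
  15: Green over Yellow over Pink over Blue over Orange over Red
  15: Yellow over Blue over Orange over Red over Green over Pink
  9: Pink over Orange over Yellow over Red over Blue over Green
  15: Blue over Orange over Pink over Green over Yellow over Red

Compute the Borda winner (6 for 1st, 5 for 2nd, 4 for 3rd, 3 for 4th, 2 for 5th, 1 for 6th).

Blue

Blue: 9×6 + 14×4 + 15×3 + 15×5 + 9×2 + 15×6 = 338
Pink: 9×3 + 14×5 + 15×4 + 15×1 + 9×6 + 15×4 = 286
Yellow: 9×2 + 14×3 + 15×5 + 15×6 + 9×4 + 15×2 = 291
Red: 9×5 + 14×2 + 15×1 + 15×3 + 9×3 + 15×1 = 175
Green: 9×1 + 14×6 + 15×6 + 15×2 + 9×1 + 15×3 = 267
Orange: 9×4 + 14×1 + 15×2 + 15×4 + 9×5 + 15×5 = 260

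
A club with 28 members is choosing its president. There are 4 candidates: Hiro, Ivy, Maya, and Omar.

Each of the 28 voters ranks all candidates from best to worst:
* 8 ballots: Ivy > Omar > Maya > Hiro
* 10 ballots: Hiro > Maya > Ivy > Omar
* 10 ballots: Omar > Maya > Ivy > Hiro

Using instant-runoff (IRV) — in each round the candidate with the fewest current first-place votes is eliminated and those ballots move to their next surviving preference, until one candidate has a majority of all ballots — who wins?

Omar

Round 1: Hiro 10, Ivy 8, Maya 0, Omar 10. Maya eliminated.
Round 2: Hiro 10, Ivy 8, Omar 10. Ivy eliminated.
Round 3: Hiro 10, Omar 18. Omar has a majority (≥15).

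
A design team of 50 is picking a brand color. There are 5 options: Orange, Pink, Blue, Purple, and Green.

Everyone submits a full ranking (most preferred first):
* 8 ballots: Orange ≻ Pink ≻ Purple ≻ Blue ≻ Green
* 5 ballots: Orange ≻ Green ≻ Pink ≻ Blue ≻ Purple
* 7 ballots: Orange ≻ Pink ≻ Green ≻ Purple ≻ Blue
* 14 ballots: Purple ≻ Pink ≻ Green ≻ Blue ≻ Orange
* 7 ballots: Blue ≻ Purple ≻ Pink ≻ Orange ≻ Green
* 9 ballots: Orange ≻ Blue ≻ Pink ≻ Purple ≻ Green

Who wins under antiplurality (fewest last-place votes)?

Pink

Last-place votes: Orange 14, Pink 0, Blue 7, Purple 5, Green 24.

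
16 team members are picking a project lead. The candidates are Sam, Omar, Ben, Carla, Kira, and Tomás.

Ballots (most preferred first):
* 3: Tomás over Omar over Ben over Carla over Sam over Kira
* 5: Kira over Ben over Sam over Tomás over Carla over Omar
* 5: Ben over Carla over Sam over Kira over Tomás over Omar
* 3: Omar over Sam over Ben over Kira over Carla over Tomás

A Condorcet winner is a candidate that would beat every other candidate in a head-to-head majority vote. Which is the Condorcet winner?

Ben vs Sam: 13–3
Ben vs Omar: 10–6
Ben vs Carla: 16–0
Ben vs Kira: 11–5
Ben vs Tomás: 13–3
Ben beats every other candidate.

Ben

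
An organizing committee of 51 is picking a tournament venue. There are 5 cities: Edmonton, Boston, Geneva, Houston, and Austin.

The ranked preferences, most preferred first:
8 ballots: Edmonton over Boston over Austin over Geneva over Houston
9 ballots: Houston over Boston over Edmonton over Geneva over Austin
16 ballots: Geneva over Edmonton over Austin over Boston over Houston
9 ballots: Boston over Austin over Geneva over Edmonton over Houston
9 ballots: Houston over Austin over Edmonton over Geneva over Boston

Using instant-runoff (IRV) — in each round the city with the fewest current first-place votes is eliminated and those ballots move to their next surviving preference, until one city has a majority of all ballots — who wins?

Boston

Round 1: Edmonton 8, Boston 9, Geneva 16, Houston 18, Austin 0. Austin eliminated.
Round 2: Edmonton 8, Boston 9, Geneva 16, Houston 18. Edmonton eliminated.
Round 3: Boston 17, Geneva 16, Houston 18. Geneva eliminated.
Round 4: Boston 33, Houston 18. Boston has a majority (≥26).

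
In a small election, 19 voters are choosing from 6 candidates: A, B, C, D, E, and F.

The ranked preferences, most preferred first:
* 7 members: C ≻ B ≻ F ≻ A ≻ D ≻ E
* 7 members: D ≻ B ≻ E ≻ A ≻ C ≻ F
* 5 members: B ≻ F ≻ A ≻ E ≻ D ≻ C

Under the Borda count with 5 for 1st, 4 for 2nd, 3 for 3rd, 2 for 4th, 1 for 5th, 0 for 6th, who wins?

B

A: 7×2 + 7×2 + 5×3 = 43
B: 7×4 + 7×4 + 5×5 = 81
C: 7×5 + 7×1 + 5×0 = 42
D: 7×1 + 7×5 + 5×1 = 47
E: 7×0 + 7×3 + 5×2 = 31
F: 7×3 + 7×0 + 5×4 = 41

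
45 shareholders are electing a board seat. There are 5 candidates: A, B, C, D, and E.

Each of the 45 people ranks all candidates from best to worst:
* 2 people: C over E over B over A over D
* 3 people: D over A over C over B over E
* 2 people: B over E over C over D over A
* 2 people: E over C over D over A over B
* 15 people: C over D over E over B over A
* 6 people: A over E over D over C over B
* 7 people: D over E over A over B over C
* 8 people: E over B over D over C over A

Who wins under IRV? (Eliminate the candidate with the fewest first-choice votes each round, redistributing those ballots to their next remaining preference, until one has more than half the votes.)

E

Round 1: A 6, B 2, C 17, D 10, E 10. B eliminated.
Round 2: A 6, C 17, D 10, E 12. A eliminated.
Round 3: C 17, D 10, E 18. D eliminated.
Round 4: C 20, E 25. E has a majority (≥23).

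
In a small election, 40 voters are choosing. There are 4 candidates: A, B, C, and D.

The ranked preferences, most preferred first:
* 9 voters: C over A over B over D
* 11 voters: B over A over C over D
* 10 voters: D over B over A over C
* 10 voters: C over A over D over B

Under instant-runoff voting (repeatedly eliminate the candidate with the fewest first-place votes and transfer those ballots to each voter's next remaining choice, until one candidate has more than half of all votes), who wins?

B

Round 1: A 0, B 11, C 19, D 10. A eliminated.
Round 2: B 11, C 19, D 10. D eliminated.
Round 3: B 21, C 19. B has a majority (≥21).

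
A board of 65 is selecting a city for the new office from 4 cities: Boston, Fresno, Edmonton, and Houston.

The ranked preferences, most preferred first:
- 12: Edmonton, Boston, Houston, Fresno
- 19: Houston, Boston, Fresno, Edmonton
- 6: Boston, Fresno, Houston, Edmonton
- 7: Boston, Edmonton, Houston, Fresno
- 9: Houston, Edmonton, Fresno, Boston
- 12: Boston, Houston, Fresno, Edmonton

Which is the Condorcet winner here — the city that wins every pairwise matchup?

Boston vs Fresno: 56–9
Boston vs Edmonton: 44–21
Boston vs Houston: 37–28
Boston beats every other city.

Boston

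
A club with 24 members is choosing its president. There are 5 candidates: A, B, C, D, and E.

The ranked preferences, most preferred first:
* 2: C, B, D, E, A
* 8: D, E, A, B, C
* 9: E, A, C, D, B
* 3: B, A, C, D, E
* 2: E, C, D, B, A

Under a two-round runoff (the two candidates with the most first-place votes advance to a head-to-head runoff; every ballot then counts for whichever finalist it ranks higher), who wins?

Round 1 first-place votes: A 0, B 3, C 2, D 8, E 11. E and D advance.
Runoff: E is ranked above D on 11 ballots, D above E on 13.

D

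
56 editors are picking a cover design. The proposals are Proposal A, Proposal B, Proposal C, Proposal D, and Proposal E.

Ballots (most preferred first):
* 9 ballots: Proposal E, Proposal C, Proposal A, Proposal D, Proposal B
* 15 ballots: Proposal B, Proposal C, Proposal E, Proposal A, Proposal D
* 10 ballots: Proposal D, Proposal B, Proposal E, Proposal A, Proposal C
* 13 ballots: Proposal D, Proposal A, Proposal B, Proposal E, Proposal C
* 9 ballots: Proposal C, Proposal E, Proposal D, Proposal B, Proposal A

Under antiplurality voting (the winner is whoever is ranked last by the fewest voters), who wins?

Last-place votes: Proposal A 9, Proposal B 9, Proposal C 23, Proposal D 15, Proposal E 0.

Proposal E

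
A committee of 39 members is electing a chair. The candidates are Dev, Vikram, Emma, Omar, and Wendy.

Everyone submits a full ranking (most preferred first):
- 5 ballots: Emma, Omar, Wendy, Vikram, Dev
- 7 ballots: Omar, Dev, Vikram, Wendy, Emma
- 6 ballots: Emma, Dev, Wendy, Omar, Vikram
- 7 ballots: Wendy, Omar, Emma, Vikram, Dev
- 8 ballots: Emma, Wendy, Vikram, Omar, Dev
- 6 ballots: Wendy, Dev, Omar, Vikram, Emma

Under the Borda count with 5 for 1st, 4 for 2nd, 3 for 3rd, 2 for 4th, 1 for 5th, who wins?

Dev: 5×1 + 7×4 + 6×4 + 7×1 + 8×1 + 6×4 = 96
Vikram: 5×2 + 7×3 + 6×1 + 7×2 + 8×3 + 6×2 = 87
Emma: 5×5 + 7×1 + 6×5 + 7×3 + 8×5 + 6×1 = 129
Omar: 5×4 + 7×5 + 6×2 + 7×4 + 8×2 + 6×3 = 129
Wendy: 5×3 + 7×2 + 6×3 + 7×5 + 8×4 + 6×5 = 144

Wendy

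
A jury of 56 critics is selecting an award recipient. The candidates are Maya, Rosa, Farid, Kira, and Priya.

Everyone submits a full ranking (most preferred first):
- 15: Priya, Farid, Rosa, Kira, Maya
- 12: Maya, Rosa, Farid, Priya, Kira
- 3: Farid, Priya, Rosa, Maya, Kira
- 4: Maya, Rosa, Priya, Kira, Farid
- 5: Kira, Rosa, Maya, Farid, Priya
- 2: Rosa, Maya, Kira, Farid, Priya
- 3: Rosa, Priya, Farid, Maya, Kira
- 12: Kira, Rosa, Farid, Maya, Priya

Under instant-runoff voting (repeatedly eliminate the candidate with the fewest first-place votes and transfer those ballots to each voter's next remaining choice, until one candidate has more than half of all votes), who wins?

Round 1: Maya 16, Rosa 5, Farid 3, Kira 17, Priya 15. Farid eliminated.
Round 2: Maya 16, Rosa 5, Kira 17, Priya 18. Rosa eliminated.
Round 3: Maya 18, Kira 17, Priya 21. Kira eliminated.
Round 4: Maya 35, Priya 21. Maya has a majority (≥29).

Maya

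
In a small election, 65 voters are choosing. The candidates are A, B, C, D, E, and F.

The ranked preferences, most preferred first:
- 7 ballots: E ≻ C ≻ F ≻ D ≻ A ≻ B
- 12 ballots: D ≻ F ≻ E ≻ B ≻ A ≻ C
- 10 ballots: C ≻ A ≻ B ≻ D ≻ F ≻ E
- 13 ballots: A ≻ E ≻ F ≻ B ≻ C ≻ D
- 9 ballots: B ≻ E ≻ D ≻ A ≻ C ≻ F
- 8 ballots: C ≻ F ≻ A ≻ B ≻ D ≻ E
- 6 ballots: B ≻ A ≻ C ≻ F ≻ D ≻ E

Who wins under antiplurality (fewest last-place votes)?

Last-place votes: A 0, B 7, C 12, D 13, E 24, F 9.

A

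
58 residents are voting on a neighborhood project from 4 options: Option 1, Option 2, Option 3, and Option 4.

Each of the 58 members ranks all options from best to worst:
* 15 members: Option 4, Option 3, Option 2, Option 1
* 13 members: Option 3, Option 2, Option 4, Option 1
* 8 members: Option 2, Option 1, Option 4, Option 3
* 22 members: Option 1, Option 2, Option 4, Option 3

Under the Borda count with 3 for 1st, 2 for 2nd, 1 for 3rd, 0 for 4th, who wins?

Option 2

Option 1: 15×0 + 13×0 + 8×2 + 22×3 = 82
Option 2: 15×1 + 13×2 + 8×3 + 22×2 = 109
Option 3: 15×2 + 13×3 + 8×0 + 22×0 = 69
Option 4: 15×3 + 13×1 + 8×1 + 22×1 = 88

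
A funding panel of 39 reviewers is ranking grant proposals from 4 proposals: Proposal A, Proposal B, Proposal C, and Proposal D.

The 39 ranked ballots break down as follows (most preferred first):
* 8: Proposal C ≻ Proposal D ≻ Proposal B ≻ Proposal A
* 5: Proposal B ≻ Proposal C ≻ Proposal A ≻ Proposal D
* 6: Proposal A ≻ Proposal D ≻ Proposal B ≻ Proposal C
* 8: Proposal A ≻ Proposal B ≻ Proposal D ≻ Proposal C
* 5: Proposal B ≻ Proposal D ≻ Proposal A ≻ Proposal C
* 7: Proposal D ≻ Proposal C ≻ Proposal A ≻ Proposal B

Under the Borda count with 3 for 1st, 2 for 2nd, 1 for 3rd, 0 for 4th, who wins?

Proposal A: 8×0 + 5×1 + 6×3 + 8×3 + 5×1 + 7×1 = 59
Proposal B: 8×1 + 5×3 + 6×1 + 8×2 + 5×3 + 7×0 = 60
Proposal C: 8×3 + 5×2 + 6×0 + 8×0 + 5×0 + 7×2 = 48
Proposal D: 8×2 + 5×0 + 6×2 + 8×1 + 5×2 + 7×3 = 67

Proposal D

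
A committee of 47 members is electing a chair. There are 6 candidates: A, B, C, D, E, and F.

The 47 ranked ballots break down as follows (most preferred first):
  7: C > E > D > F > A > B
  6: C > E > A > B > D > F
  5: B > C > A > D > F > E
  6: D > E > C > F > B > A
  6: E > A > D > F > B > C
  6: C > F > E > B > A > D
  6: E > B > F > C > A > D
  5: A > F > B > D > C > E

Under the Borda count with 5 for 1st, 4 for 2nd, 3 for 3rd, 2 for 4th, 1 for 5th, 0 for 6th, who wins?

E

A: 7×1 + 6×3 + 5×3 + 6×0 + 6×4 + 6×1 + 6×1 + 5×5 = 101
B: 7×0 + 6×2 + 5×5 + 6×1 + 6×1 + 6×2 + 6×4 + 5×3 = 100
C: 7×5 + 6×5 + 5×4 + 6×3 + 6×0 + 6×5 + 6×2 + 5×1 = 150
D: 7×3 + 6×1 + 5×2 + 6×5 + 6×3 + 6×0 + 6×0 + 5×2 = 95
E: 7×4 + 6×4 + 5×0 + 6×4 + 6×5 + 6×3 + 6×5 + 5×0 = 154
F: 7×2 + 6×0 + 5×1 + 6×2 + 6×2 + 6×4 + 6×3 + 5×4 = 105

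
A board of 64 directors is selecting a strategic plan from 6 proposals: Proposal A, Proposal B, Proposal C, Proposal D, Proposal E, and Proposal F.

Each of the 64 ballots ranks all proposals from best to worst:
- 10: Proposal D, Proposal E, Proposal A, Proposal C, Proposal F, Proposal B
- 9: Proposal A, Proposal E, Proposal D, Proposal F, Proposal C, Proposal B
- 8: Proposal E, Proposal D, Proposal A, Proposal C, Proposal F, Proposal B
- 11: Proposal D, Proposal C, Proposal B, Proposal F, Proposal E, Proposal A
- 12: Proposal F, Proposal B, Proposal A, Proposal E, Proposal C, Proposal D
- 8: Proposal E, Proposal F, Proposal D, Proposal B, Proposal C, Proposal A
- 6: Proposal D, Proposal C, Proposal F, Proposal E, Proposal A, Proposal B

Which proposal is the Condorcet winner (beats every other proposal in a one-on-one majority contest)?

Proposal E vs Proposal A: 43–21
Proposal E vs Proposal B: 41–23
Proposal E vs Proposal C: 47–17
Proposal E vs Proposal D: 37–27
Proposal E vs Proposal F: 35–29
Proposal E beats every other proposal.

Proposal E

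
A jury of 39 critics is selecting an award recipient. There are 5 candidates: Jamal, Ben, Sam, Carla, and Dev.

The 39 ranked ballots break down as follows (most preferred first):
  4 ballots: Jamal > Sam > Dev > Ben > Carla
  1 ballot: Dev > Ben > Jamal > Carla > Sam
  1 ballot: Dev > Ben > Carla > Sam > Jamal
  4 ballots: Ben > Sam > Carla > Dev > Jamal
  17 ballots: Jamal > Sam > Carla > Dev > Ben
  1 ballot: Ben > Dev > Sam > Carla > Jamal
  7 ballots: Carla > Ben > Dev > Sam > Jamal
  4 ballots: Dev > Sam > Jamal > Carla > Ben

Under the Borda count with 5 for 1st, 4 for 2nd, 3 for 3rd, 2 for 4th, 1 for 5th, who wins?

Sam

Jamal: 4×5 + 1×3 + 1×1 + 4×1 + 17×5 + 1×1 + 7×1 + 4×3 = 133
Ben: 4×2 + 1×4 + 1×4 + 4×5 + 17×1 + 1×5 + 7×4 + 4×1 = 90
Sam: 4×4 + 1×1 + 1×2 + 4×4 + 17×4 + 1×3 + 7×2 + 4×4 = 136
Carla: 4×1 + 1×2 + 1×3 + 4×3 + 17×3 + 1×2 + 7×5 + 4×2 = 117
Dev: 4×3 + 1×5 + 1×5 + 4×2 + 17×2 + 1×4 + 7×3 + 4×5 = 109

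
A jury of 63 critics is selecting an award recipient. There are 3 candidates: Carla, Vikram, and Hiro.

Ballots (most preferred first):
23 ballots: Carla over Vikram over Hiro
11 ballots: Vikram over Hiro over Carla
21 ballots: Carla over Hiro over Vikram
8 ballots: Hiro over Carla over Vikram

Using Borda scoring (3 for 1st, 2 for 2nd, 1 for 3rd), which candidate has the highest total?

Carla: 23×3 + 11×1 + 21×3 + 8×2 = 159
Vikram: 23×2 + 11×3 + 21×1 + 8×1 = 108
Hiro: 23×1 + 11×2 + 21×2 + 8×3 = 111

Carla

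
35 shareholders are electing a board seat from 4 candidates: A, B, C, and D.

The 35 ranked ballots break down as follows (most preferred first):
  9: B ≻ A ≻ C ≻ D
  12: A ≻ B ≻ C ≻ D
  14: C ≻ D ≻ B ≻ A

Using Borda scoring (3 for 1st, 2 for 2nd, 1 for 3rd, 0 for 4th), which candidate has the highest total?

B

A: 9×2 + 12×3 + 14×0 = 54
B: 9×3 + 12×2 + 14×1 = 65
C: 9×1 + 12×1 + 14×3 = 63
D: 9×0 + 12×0 + 14×2 = 28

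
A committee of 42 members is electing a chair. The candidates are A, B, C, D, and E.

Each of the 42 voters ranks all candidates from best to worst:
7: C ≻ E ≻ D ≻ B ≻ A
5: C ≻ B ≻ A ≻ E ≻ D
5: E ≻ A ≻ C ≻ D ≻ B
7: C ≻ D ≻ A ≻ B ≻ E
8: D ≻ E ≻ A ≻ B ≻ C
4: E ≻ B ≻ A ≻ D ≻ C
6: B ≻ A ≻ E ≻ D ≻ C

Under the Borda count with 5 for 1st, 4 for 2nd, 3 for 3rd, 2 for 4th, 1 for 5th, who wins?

E

A: 7×1 + 5×3 + 5×4 + 7×3 + 8×3 + 4×3 + 6×4 = 123
B: 7×2 + 5×4 + 5×1 + 7×2 + 8×2 + 4×4 + 6×5 = 115
C: 7×5 + 5×5 + 5×3 + 7×5 + 8×1 + 4×1 + 6×1 = 128
D: 7×3 + 5×1 + 5×2 + 7×4 + 8×5 + 4×2 + 6×2 = 124
E: 7×4 + 5×2 + 5×5 + 7×1 + 8×4 + 4×5 + 6×3 = 140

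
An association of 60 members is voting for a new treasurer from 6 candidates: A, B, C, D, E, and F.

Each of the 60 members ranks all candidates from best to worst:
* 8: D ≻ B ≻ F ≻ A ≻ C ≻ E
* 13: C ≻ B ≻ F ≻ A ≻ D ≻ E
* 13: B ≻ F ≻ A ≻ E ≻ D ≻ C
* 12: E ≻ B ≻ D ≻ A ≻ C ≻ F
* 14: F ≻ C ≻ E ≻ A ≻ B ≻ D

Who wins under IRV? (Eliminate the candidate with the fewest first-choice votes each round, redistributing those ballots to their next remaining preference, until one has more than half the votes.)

B

Round 1: A 0, B 13, C 13, D 8, E 12, F 14. A eliminated.
Round 2: B 13, C 13, D 8, E 12, F 14. D eliminated.
Round 3: B 21, C 13, E 12, F 14. E eliminated.
Round 4: B 33, C 13, F 14. B has a majority (≥31).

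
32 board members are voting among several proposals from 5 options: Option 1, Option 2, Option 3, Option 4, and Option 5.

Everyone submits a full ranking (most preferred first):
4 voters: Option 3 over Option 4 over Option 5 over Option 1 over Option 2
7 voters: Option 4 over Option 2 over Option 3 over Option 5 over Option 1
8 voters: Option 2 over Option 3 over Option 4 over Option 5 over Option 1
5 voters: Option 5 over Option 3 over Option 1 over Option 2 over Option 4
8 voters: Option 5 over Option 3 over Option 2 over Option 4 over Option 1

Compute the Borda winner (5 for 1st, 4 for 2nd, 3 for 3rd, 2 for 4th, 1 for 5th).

Option 1: 4×2 + 7×1 + 8×1 + 5×3 + 8×1 = 46
Option 2: 4×1 + 7×4 + 8×5 + 5×2 + 8×3 = 106
Option 3: 4×5 + 7×3 + 8×4 + 5×4 + 8×4 = 125
Option 4: 4×4 + 7×5 + 8×3 + 5×1 + 8×2 = 96
Option 5: 4×3 + 7×2 + 8×2 + 5×5 + 8×5 = 107

Option 3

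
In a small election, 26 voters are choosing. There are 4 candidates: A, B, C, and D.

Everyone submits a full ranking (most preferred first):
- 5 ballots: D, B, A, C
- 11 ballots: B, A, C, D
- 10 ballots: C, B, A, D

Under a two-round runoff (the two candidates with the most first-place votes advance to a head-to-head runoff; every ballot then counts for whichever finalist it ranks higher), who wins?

B

Round 1 first-place votes: A 0, B 11, C 10, D 5. B and C advance.
Runoff: B is ranked above C on 16 ballots, C above B on 10.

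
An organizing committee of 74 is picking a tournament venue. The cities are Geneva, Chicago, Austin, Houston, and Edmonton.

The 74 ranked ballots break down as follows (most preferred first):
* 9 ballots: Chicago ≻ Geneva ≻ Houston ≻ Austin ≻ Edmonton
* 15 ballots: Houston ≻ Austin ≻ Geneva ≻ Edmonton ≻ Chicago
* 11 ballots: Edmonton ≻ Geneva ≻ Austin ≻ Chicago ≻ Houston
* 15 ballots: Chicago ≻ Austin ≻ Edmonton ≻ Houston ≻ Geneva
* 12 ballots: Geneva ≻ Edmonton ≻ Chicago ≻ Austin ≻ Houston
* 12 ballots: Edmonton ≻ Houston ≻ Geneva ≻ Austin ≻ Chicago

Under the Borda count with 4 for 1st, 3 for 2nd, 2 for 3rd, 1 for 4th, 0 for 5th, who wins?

Geneva: 9×3 + 15×2 + 11×3 + 15×0 + 12×4 + 12×2 = 162
Chicago: 9×4 + 15×0 + 11×1 + 15×4 + 12×2 + 12×0 = 131
Austin: 9×1 + 15×3 + 11×2 + 15×3 + 12×1 + 12×1 = 145
Houston: 9×2 + 15×4 + 11×0 + 15×1 + 12×0 + 12×3 = 129
Edmonton: 9×0 + 15×1 + 11×4 + 15×2 + 12×3 + 12×4 = 173

Edmonton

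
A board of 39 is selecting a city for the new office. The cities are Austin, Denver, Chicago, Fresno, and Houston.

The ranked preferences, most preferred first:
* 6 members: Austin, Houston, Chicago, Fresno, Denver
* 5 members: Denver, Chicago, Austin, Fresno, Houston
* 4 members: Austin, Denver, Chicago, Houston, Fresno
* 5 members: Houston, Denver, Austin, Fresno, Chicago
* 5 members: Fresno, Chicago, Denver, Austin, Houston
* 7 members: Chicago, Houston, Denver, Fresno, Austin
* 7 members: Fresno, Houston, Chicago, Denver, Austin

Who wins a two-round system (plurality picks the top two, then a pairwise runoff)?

Round 1 first-place votes: Austin 10, Denver 5, Chicago 7, Fresno 12, Houston 5. Fresno and Austin advance.
Runoff: Fresno is ranked above Austin on 19 ballots, Austin above Fresno on 20.

Austin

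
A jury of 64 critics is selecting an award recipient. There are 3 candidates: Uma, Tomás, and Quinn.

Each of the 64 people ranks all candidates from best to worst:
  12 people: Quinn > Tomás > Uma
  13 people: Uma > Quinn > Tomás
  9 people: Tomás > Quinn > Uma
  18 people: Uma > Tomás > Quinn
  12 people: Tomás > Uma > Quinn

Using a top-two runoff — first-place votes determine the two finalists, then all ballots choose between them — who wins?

Tomás

Round 1 first-place votes: Uma 31, Tomás 21, Quinn 12. Uma and Tomás advance.
Runoff: Uma is ranked above Tomás on 31 ballots, Tomás above Uma on 33.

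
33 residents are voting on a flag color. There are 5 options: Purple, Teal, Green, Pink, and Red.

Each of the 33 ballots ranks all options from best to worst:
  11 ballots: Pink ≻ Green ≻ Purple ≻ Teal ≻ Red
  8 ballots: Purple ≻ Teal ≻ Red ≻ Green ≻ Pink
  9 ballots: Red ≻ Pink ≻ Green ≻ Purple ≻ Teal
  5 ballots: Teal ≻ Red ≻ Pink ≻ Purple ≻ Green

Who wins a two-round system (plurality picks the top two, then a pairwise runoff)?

Round 1 first-place votes: Purple 8, Teal 5, Green 0, Pink 11, Red 9. Pink and Red advance.
Runoff: Pink is ranked above Red on 11 ballots, Red above Pink on 22.

Red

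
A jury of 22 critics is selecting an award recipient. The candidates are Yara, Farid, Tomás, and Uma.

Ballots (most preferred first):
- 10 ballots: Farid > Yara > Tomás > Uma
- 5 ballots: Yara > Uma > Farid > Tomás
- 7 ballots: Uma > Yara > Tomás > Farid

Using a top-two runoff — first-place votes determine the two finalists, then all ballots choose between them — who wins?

Round 1 first-place votes: Yara 5, Farid 10, Tomás 0, Uma 7. Farid and Uma advance.
Runoff: Farid is ranked above Uma on 10 ballots, Uma above Farid on 12.

Uma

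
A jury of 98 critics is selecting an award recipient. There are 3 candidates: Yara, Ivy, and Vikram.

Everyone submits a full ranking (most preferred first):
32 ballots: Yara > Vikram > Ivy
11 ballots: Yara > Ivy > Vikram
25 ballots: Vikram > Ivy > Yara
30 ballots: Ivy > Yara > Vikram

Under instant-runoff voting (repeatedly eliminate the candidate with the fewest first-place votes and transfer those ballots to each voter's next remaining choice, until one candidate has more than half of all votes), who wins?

Round 1: Yara 43, Ivy 30, Vikram 25. Vikram eliminated.
Round 2: Yara 43, Ivy 55. Ivy has a majority (≥50).

Ivy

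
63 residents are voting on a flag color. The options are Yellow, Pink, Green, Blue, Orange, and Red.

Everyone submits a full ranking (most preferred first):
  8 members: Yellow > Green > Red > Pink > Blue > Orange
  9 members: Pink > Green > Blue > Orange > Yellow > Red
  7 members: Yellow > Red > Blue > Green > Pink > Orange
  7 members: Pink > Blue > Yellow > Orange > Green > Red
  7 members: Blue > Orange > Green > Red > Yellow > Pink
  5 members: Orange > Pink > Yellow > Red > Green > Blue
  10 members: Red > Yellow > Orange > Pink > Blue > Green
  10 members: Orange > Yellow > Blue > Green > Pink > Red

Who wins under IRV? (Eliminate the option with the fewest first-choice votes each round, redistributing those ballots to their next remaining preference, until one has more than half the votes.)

Yellow

Round 1: Yellow 15, Pink 16, Green 0, Blue 7, Orange 15, Red 10. Green eliminated.
Round 2: Yellow 15, Pink 16, Blue 7, Orange 15, Red 10. Blue eliminated.
Round 3: Yellow 15, Pink 16, Orange 22, Red 10. Red eliminated.
Round 4: Yellow 25, Pink 16, Orange 22. Pink eliminated.
Round 5: Yellow 32, Orange 31. Yellow has a majority (≥32).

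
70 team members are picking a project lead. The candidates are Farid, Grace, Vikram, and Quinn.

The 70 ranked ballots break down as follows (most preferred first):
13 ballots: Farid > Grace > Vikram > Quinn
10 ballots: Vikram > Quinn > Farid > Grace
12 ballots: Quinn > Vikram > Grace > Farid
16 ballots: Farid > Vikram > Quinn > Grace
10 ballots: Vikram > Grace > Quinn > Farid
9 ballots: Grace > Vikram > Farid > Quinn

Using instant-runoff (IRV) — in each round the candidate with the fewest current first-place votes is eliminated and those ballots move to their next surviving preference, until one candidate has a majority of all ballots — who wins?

Round 1: Farid 29, Grace 9, Vikram 20, Quinn 12. Grace eliminated.
Round 2: Farid 29, Vikram 29, Quinn 12. Quinn eliminated.
Round 3: Farid 29, Vikram 41. Vikram has a majority (≥36).

Vikram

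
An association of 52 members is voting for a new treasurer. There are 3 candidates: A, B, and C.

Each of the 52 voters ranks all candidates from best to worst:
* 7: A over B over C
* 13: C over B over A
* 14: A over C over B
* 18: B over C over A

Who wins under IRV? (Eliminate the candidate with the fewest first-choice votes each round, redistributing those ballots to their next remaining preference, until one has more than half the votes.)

B

Round 1: A 21, B 18, C 13. C eliminated.
Round 2: A 21, B 31. B has a majority (≥27).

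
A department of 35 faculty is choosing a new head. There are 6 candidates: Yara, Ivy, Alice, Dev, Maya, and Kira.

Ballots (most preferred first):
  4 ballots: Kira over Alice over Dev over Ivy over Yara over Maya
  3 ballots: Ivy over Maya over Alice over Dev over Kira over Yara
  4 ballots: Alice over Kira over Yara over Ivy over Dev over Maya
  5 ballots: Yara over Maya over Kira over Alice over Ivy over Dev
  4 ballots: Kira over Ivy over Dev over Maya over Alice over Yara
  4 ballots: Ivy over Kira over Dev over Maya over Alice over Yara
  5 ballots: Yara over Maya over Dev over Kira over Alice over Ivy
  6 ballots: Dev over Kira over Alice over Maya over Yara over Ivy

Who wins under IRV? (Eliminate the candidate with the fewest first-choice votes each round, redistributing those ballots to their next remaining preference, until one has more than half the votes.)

Kira

Round 1: Yara 10, Ivy 7, Alice 4, Dev 6, Maya 0, Kira 8. Maya eliminated.
Round 2: Yara 10, Ivy 7, Alice 4, Dev 6, Kira 8. Alice eliminated.
Round 3: Yara 10, Ivy 7, Dev 6, Kira 12. Dev eliminated.
Round 4: Yara 10, Ivy 7, Kira 18. Kira has a majority (≥18).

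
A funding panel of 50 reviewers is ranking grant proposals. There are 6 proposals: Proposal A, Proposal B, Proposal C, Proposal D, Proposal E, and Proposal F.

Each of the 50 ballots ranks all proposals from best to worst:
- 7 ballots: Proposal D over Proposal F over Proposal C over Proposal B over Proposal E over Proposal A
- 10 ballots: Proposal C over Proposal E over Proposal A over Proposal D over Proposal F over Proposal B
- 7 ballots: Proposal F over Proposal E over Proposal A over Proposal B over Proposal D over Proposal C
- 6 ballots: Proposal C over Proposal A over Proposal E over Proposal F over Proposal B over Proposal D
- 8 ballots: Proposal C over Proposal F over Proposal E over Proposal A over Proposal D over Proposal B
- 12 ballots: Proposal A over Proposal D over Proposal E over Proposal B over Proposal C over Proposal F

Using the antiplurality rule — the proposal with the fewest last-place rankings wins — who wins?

Proposal E

Last-place votes: Proposal A 7, Proposal B 18, Proposal C 7, Proposal D 6, Proposal E 0, Proposal F 12.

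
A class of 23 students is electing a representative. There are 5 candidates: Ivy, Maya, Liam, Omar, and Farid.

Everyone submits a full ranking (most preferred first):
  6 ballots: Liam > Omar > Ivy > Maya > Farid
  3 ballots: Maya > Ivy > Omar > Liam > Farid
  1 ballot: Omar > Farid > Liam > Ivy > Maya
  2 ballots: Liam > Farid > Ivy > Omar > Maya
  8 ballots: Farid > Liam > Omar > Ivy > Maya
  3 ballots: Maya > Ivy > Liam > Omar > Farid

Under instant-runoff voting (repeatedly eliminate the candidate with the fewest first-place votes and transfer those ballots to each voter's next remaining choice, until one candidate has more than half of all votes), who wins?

Round 1: Ivy 0, Maya 6, Liam 8, Omar 1, Farid 8. Ivy eliminated.
Round 2: Maya 6, Liam 8, Omar 1, Farid 8. Omar eliminated.
Round 3: Maya 6, Liam 8, Farid 9. Maya eliminated.
Round 4: Liam 14, Farid 9. Liam has a majority (≥12).

Liam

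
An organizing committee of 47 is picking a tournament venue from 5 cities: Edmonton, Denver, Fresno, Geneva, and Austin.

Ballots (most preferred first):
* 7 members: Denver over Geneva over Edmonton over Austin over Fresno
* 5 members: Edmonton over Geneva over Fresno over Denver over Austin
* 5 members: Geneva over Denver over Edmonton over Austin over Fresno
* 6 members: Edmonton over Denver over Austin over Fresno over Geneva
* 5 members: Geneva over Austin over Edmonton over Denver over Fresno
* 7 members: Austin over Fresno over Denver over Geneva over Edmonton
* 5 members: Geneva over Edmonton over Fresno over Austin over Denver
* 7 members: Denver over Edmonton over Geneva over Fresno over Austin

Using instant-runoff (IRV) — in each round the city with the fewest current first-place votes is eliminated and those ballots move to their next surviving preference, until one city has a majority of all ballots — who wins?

Round 1: Edmonton 11, Denver 14, Fresno 0, Geneva 15, Austin 7. Fresno eliminated.
Round 2: Edmonton 11, Denver 14, Geneva 15, Austin 7. Austin eliminated.
Round 3: Edmonton 11, Denver 21, Geneva 15. Edmonton eliminated.
Round 4: Denver 27, Geneva 20. Denver has a majority (≥24).

Denver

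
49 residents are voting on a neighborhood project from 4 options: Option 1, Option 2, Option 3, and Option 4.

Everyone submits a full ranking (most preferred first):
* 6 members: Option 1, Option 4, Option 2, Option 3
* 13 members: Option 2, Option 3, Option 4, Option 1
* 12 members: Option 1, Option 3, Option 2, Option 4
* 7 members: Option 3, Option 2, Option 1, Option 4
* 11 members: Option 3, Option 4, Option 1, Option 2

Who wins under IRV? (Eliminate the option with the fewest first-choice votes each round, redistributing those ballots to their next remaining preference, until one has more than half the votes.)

Option 3

Round 1: Option 1 18, Option 2 13, Option 3 18, Option 4 0. Option 4 eliminated.
Round 2: Option 1 18, Option 2 13, Option 3 18. Option 2 eliminated.
Round 3: Option 1 18, Option 3 31. Option 3 has a majority (≥25).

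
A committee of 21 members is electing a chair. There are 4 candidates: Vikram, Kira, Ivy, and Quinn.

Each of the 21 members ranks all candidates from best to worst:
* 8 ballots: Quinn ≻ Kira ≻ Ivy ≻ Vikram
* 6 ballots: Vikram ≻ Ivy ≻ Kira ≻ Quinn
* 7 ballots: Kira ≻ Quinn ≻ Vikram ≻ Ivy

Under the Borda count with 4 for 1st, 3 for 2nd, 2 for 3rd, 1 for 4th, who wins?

Vikram: 8×1 + 6×4 + 7×2 = 46
Kira: 8×3 + 6×2 + 7×4 = 64
Ivy: 8×2 + 6×3 + 7×1 = 41
Quinn: 8×4 + 6×1 + 7×3 = 59

Kira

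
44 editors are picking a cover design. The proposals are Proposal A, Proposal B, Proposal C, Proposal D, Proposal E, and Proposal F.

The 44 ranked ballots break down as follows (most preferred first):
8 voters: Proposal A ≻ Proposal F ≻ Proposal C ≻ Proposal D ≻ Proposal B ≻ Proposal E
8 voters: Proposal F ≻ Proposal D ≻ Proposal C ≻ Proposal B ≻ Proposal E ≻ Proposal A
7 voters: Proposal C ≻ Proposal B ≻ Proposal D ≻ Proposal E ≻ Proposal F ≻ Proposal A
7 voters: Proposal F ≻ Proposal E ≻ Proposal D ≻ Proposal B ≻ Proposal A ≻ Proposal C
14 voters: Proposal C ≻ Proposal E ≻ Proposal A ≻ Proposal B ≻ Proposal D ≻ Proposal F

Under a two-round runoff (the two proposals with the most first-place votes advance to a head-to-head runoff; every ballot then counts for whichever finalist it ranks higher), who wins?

Proposal F

Round 1 first-place votes: Proposal A 8, Proposal B 0, Proposal C 21, Proposal D 0, Proposal E 0, Proposal F 15. Proposal C and Proposal F advance.
Runoff: Proposal C is ranked above Proposal F on 21 ballots, Proposal F above Proposal C on 23.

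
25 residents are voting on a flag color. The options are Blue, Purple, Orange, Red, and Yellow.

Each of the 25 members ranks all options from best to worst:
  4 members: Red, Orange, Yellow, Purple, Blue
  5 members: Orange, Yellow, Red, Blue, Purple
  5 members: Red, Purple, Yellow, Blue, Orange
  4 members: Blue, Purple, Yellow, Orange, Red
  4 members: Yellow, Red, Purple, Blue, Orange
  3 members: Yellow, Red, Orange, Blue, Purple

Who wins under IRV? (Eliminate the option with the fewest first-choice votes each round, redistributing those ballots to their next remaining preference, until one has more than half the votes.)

Yellow

Round 1: Blue 4, Purple 0, Orange 5, Red 9, Yellow 7. Purple eliminated.
Round 2: Blue 4, Orange 5, Red 9, Yellow 7. Blue eliminated.
Round 3: Orange 5, Red 9, Yellow 11. Orange eliminated.
Round 4: Red 9, Yellow 16. Yellow has a majority (≥13).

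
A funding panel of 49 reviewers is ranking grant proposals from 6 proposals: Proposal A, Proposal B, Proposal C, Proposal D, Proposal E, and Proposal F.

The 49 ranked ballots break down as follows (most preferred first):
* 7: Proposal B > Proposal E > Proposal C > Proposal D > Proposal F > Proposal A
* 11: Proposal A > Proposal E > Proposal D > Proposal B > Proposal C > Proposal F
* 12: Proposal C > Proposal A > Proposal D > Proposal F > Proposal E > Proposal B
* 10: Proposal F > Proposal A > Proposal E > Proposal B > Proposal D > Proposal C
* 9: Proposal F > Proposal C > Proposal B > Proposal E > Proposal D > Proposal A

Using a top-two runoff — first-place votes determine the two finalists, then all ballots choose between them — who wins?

Proposal C

Round 1 first-place votes: Proposal A 11, Proposal B 7, Proposal C 12, Proposal D 0, Proposal E 0, Proposal F 19. Proposal F and Proposal C advance.
Runoff: Proposal F is ranked above Proposal C on 19 ballots, Proposal C above Proposal F on 30.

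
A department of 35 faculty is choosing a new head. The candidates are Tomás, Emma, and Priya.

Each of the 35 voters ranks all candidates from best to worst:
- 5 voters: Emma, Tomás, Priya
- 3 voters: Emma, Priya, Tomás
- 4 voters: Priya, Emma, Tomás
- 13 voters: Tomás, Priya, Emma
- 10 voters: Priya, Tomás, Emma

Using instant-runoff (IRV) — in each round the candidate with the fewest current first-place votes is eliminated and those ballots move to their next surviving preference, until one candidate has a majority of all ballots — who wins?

Round 1: Tomás 13, Emma 8, Priya 14. Emma eliminated.
Round 2: Tomás 18, Priya 17. Tomás has a majority (≥18).

Tomás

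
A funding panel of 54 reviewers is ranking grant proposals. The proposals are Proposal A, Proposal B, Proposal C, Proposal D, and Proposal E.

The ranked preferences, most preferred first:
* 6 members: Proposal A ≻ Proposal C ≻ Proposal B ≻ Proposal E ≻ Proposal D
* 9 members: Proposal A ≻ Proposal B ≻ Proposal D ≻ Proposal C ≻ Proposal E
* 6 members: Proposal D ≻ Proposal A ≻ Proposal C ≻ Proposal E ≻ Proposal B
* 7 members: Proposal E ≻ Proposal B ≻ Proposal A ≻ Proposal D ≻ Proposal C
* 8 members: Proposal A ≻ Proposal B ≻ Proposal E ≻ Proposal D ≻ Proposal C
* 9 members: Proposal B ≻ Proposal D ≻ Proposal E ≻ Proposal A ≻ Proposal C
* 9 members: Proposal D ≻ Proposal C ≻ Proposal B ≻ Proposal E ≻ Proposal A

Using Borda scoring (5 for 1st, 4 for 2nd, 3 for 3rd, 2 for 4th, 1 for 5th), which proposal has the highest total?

Proposal B

Proposal A: 6×5 + 9×5 + 6×4 + 7×3 + 8×5 + 9×2 + 9×1 = 187
Proposal B: 6×3 + 9×4 + 6×1 + 7×4 + 8×4 + 9×5 + 9×3 = 192
Proposal C: 6×4 + 9×2 + 6×3 + 7×1 + 8×1 + 9×1 + 9×4 = 120
Proposal D: 6×1 + 9×3 + 6×5 + 7×2 + 8×2 + 9×4 + 9×5 = 174
Proposal E: 6×2 + 9×1 + 6×2 + 7×5 + 8×3 + 9×3 + 9×2 = 137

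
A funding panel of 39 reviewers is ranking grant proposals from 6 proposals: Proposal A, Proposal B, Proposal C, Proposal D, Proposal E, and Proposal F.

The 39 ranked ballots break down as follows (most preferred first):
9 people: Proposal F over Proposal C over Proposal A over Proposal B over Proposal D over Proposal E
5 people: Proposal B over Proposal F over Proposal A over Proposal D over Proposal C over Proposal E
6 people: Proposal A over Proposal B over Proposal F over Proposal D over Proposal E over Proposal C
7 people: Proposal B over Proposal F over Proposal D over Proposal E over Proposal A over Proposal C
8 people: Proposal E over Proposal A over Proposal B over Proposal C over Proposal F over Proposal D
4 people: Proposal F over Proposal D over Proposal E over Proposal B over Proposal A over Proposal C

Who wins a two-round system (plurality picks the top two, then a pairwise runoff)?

Proposal B

Round 1 first-place votes: Proposal A 6, Proposal B 12, Proposal C 0, Proposal D 0, Proposal E 8, Proposal F 13. Proposal F and Proposal B advance.
Runoff: Proposal F is ranked above Proposal B on 13 ballots, Proposal B above Proposal F on 26.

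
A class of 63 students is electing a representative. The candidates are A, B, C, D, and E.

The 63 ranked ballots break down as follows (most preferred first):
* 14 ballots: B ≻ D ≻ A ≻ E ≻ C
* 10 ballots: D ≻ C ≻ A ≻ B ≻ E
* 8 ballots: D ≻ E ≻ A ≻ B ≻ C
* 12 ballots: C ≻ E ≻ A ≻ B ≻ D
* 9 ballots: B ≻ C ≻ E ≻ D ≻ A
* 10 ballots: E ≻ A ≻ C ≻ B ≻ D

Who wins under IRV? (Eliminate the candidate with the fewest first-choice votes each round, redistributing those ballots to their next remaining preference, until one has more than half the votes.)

C

Round 1: A 0, B 23, C 12, D 18, E 10. A eliminated.
Round 2: B 23, C 12, D 18, E 10. E eliminated.
Round 3: B 23, C 22, D 18. D eliminated.
Round 4: B 31, C 32. C has a majority (≥32).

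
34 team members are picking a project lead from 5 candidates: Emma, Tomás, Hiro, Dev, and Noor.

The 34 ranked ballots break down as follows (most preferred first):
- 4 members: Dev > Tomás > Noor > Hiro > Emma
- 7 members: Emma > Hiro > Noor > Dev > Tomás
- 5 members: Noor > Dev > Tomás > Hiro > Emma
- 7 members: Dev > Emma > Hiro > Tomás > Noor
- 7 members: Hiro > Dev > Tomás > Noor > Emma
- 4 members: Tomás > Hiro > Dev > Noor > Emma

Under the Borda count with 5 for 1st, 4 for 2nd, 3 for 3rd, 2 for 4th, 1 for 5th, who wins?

Emma: 4×1 + 7×5 + 5×1 + 7×4 + 7×1 + 4×1 = 83
Tomás: 4×4 + 7×1 + 5×3 + 7×2 + 7×3 + 4×5 = 93
Hiro: 4×2 + 7×4 + 5×2 + 7×3 + 7×5 + 4×4 = 118
Dev: 4×5 + 7×2 + 5×4 + 7×5 + 7×4 + 4×3 = 129
Noor: 4×3 + 7×3 + 5×5 + 7×1 + 7×2 + 4×2 = 87

Dev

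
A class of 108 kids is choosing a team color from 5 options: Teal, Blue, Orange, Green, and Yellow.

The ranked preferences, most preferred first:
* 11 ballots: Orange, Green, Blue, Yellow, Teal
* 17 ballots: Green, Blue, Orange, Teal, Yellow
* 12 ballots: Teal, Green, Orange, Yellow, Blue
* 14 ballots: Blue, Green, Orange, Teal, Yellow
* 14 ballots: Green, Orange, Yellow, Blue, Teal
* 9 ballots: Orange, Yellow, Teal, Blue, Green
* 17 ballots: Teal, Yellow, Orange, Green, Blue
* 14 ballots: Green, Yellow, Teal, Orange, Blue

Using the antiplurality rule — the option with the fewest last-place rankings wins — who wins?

Last-place votes: Teal 25, Blue 43, Orange 0, Green 9, Yellow 31.

Orange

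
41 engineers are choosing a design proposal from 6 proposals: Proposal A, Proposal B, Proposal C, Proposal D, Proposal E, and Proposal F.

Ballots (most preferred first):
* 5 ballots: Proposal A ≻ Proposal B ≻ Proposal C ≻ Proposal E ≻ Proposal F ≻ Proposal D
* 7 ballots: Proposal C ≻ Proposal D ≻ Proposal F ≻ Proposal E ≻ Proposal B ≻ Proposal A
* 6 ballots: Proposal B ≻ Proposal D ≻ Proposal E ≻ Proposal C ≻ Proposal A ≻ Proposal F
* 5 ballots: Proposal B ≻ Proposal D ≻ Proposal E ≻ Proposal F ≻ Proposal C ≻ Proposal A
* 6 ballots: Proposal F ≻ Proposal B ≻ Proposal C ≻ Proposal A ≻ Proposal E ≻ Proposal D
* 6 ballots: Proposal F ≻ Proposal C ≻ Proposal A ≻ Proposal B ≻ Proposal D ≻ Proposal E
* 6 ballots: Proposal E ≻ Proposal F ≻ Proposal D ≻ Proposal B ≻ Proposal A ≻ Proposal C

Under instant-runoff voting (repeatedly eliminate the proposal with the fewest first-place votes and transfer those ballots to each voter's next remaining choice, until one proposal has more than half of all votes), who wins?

Round 1: Proposal A 5, Proposal B 11, Proposal C 7, Proposal D 0, Proposal E 6, Proposal F 12. Proposal D eliminated.
Round 2: Proposal A 5, Proposal B 11, Proposal C 7, Proposal E 6, Proposal F 12. Proposal A eliminated.
Round 3: Proposal B 16, Proposal C 7, Proposal E 6, Proposal F 12. Proposal E eliminated.
Round 4: Proposal B 16, Proposal C 7, Proposal F 18. Proposal C eliminated.
Round 5: Proposal B 16, Proposal F 25. Proposal F has a majority (≥21).

Proposal F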